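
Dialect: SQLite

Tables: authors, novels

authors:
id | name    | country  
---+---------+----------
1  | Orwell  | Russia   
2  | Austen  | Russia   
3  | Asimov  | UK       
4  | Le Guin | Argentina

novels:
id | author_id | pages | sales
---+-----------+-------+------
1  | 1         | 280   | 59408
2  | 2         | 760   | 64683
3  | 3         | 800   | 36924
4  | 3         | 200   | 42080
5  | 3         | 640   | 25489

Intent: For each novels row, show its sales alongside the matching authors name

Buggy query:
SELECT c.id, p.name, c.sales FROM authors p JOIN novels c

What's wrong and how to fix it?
Bug: JOIN with no ON clause produces a cartesian product; every novels row pairs with every authors row

Fix: Specify the join condition linking the foreign key to the parent id

Corrected query:
SELECT c.id, p.name, c.sales FROM authors p JOIN novels c ON c.author_id = p.id

Result:
id | name   | sales
---+--------+------
1  | Orwell | 59408
2  | Austen | 64683
3  | Asimov | 36924
4  | Asimov | 42080
5  | Asimov | 25489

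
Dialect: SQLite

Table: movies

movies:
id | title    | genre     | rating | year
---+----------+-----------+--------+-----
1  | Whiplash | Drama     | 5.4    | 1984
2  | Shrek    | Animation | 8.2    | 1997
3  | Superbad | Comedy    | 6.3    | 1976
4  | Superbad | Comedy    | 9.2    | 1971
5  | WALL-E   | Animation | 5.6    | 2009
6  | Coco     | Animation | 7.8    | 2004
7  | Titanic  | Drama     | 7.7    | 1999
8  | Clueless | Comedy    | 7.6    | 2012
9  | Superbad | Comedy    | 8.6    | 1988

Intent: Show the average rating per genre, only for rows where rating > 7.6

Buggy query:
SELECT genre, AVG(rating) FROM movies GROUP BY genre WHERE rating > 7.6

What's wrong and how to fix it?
Bug: Row-level WHERE must come before GROUP BY in the clause order

Fix: Place WHERE between FROM and GROUP BY

Corrected query:
SELECT genre, AVG(rating) FROM movies WHERE rating > 7.6 GROUP BY genre

Result:
genre     | AVG(rating)
----------+------------
Animation | 8          
Comedy    | 8.9        
Drama     | 7.7        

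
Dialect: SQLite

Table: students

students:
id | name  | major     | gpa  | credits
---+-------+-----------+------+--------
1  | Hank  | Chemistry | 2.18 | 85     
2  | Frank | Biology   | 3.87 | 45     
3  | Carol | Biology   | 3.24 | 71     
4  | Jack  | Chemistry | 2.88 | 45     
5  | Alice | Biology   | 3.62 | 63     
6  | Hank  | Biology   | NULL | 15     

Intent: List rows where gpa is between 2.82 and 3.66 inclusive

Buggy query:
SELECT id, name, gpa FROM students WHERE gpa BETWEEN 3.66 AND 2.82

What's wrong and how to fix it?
Bug: The bounds are reversed; BETWEEN a AND b requires a <= b to match anything

Fix: Write BETWEEN 2.82 AND 3.66

Corrected query:
SELECT id, name, gpa FROM students WHERE gpa BETWEEN 2.82 AND 3.66

Result:
id | name  | gpa 
---+-------+-----
3  | Carol | 3.24
4  | Jack  | 2.88
5  | Alice | 3.62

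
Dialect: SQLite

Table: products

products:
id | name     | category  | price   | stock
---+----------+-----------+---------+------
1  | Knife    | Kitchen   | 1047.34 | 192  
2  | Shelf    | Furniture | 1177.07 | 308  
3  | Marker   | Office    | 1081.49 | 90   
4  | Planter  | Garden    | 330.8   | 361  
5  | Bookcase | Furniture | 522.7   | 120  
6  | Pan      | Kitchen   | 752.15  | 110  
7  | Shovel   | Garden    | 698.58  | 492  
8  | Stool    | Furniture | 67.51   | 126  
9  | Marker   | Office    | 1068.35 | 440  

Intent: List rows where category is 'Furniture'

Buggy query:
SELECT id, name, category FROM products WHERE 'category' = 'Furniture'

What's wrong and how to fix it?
Bug: 'category' in single quotes is a string literal, not the column; the comparison is literal-vs-literal and never true

Fix: Reference the column as category without single quotes

Corrected query:
SELECT id, name, category FROM products WHERE category = 'Furniture'

Result:
id | name     | category 
---+----------+----------
2  | Shelf    | Furniture
5  | Bookcase | Furniture
8  | Stool    | Furniture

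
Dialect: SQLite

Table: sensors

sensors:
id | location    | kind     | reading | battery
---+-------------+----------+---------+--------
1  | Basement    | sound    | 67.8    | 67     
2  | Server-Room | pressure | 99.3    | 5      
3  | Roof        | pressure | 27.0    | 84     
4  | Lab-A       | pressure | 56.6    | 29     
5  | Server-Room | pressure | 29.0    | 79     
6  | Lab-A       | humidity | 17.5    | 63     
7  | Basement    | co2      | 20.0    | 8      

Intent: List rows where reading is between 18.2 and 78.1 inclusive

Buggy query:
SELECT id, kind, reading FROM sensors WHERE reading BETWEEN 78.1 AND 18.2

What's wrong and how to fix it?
Bug: BETWEEN expects the lower bound first; with 78.1 AND 18.2 the range is empty

Fix: Write BETWEEN 18.2 AND 78.1

Corrected query:
SELECT id, kind, reading FROM sensors WHERE reading BETWEEN 18.2 AND 78.1

Result:
id | kind     | reading
---+----------+--------
1  | sound    | 67.8   
3  | pressure | 27     
4  | pressure | 56.6   
5  | pressure | 29     
7  | co2      | 20     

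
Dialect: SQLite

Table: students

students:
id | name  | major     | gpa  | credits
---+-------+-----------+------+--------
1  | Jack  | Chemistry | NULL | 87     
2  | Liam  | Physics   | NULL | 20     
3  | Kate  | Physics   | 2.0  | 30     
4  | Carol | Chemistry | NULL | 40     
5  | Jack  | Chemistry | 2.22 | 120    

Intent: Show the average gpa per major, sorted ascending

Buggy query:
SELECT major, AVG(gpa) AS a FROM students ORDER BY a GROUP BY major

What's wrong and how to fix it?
Bug: GROUP BY must precede ORDER BY

Fix: Move ORDER BY to the end, after GROUP BY

Corrected query:
SELECT major, AVG(gpa) AS a FROM students GROUP BY major ORDER BY a

Result:
major     | a   
----------+-----
Physics   | 2   
Chemistry | 2.22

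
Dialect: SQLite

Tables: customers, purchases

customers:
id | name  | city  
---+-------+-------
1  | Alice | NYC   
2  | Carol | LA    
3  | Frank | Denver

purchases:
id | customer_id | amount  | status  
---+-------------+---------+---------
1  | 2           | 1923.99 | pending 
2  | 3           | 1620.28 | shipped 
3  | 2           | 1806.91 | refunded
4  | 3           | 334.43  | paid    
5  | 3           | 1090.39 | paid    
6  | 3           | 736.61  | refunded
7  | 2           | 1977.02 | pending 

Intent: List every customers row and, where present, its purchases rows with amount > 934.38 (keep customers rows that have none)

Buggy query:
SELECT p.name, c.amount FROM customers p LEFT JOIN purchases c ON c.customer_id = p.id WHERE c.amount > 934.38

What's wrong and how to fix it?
Bug: A WHERE condition on the right-hand table after LEFT JOIN drops unmatched parents

Fix: Put 'c.amount > 934.38' in the JOIN's ON clause instead of WHERE

Corrected query:
SELECT p.name, c.amount FROM customers p LEFT JOIN purchases c ON c.customer_id = p.id AND c.amount > 934.38

Result:
name  | amount 
------+--------
Alice | NULL   
Carol | 1806.91
Carol | 1923.99
Carol | 1977.02
Frank | 1090.39
Frank | 1620.28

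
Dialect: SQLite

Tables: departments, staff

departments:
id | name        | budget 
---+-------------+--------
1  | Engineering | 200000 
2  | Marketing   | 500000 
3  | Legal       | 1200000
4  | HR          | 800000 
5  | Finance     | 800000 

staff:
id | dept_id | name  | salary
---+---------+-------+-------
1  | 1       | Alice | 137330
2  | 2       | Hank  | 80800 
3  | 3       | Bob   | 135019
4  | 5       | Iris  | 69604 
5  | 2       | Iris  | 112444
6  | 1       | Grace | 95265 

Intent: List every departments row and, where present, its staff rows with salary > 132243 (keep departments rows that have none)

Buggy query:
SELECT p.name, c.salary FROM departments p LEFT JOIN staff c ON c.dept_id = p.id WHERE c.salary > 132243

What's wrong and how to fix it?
Bug: Filtering c.salary in WHERE discards the NULL rows produced by LEFT JOIN, turning it into an inner join

Fix: Move the right-table condition into the ON clause so unmatched parents are kept

Corrected query:
SELECT p.name, c.salary FROM departments p LEFT JOIN staff c ON c.dept_id = p.id AND c.salary > 132243

Result:
name        | salary
------------+-------
Engineering | 137330
Marketing   | NULL  
Legal       | 135019
HR          | NULL  
Finance     | NULL  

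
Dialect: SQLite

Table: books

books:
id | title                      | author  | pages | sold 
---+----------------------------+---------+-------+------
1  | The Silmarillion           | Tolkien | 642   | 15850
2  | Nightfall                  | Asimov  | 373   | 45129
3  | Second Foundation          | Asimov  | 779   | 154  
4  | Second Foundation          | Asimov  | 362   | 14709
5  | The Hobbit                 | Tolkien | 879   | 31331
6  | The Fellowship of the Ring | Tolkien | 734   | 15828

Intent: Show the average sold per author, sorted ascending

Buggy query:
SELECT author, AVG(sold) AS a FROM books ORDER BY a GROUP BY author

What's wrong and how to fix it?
Bug: GROUP BY must precede ORDER BY

Fix: Move ORDER BY to the end, after GROUP BY

Corrected query:
SELECT author, AVG(sold) AS a FROM books GROUP BY author ORDER BY a

Result:
author  | a           
--------+-------------
Asimov  | 19997.333333
Tolkien | 21003       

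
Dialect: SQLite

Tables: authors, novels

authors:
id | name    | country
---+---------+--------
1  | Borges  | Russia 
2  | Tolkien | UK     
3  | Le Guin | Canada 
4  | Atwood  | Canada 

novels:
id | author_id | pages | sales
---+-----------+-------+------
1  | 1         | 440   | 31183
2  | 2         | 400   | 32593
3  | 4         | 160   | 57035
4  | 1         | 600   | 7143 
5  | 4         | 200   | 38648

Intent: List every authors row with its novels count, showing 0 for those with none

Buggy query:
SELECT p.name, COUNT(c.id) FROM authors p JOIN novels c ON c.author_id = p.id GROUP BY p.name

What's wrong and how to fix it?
Bug: INNER JOIN drops authors rows that have no matching novels rows

Fix: Switch to LEFT JOIN to retain unmatched parent rows

Corrected query:
SELECT p.name, COUNT(c.id) FROM authors p LEFT JOIN novels c ON c.author_id = p.id GROUP BY p.name

Result:
name    | COUNT(c.id)
--------+------------
Atwood  | 2          
Borges  | 2          
Le Guin | 0          
Tolkien | 1          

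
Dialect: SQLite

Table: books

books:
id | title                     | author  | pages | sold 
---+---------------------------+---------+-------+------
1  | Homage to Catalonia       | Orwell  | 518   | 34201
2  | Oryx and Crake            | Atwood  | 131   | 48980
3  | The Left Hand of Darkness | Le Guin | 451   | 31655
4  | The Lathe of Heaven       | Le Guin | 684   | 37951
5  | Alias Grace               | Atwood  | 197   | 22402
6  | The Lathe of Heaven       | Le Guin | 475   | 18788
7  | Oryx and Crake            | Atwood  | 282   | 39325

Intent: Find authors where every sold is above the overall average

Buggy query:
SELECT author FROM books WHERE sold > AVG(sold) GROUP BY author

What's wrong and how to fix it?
Bug: AVG() is an aggregate; it can't sit directly in WHERE

Fix: Use a subquery for AVG and a HAVING MIN(...) filter so the condition holds for every row in the group

Corrected query:
SELECT author FROM books GROUP BY author HAVING MIN(sold) > (SELECT AVG(sold) FROM books)

Result:
author
------
Orwell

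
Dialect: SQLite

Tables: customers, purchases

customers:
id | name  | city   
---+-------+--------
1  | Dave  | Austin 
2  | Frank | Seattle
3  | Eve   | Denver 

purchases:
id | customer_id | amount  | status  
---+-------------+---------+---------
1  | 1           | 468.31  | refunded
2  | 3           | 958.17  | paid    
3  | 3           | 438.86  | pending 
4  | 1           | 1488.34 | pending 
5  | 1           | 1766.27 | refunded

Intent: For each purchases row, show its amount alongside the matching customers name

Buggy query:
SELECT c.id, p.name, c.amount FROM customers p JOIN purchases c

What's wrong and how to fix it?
Bug: Missing join condition: each purchases row is matched to all customers rows instead of just its own

Fix: Add ON c.customer_id = p.id to the JOIN

Corrected query:
SELECT c.id, p.name, c.amount FROM customers p JOIN purchases c ON c.customer_id = p.id

Result:
id | name | amount 
---+------+--------
1  | Dave | 468.31 
2  | Eve  | 958.17 
3  | Eve  | 438.86 
4  | Dave | 1488.34
5  | Dave | 1766.27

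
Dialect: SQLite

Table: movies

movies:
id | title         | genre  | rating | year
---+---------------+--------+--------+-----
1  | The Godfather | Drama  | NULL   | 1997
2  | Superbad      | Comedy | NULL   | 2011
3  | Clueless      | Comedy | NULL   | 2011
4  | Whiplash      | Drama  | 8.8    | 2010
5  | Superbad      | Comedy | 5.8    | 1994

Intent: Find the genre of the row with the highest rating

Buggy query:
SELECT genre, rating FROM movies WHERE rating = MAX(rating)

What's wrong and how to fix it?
Bug: WHERE is evaluated per row; an aggregate over the whole table isn't defined there

Fix: Use a subquery: WHERE rating = (SELECT MAX(rating) FROM movies)

Corrected query:
SELECT genre, rating FROM movies WHERE rating = (SELECT MAX(rating) FROM movies)

Result:
genre | rating
------+-------
Drama | 8.8   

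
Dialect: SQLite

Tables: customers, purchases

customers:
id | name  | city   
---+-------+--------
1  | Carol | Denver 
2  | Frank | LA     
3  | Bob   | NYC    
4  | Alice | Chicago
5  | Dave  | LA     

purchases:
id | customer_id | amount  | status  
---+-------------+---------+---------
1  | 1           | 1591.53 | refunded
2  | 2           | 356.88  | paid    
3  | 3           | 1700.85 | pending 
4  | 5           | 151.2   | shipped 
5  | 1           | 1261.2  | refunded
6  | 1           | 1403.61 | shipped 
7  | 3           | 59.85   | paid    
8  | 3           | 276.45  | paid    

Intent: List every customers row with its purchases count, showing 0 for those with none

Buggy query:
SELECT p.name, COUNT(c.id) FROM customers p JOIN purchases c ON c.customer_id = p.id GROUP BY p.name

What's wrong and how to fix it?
Bug: INNER JOIN drops customers rows that have no matching purchases rows

Fix: Use LEFT JOIN so parents without children still appear (COUNT(c.id) gives 0)

Corrected query:
SELECT p.name, COUNT(c.id) FROM customers p LEFT JOIN purchases c ON c.customer_id = p.id GROUP BY p.name

Result:
name  | COUNT(c.id)
------+------------
Alice | 0          
Bob   | 3          
Carol | 3          
Dave  | 1          
Frank | 1          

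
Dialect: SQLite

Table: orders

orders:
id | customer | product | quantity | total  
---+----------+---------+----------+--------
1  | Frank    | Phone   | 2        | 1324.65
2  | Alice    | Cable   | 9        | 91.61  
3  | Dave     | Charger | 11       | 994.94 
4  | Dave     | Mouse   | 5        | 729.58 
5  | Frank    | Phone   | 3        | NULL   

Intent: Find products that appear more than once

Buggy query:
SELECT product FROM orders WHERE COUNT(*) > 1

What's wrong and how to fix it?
Bug: WHERE can't reference COUNT(*); aggregates are computed after WHERE

Fix: GROUP BY product, then filter groups with HAVING COUNT(*) > 1

Corrected query:
SELECT product FROM orders GROUP BY product HAVING COUNT(*) > 1

Result:
product
-------
Phone  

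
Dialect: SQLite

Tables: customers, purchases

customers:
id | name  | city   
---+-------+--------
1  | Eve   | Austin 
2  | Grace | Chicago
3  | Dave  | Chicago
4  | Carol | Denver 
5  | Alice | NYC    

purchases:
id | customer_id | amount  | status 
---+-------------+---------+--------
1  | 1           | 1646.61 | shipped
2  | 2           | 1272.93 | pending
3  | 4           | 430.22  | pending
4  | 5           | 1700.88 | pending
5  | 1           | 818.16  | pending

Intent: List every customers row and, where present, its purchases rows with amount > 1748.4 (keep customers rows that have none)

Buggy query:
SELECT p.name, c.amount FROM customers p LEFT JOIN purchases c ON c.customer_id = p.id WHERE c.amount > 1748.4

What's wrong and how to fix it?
Bug: A WHERE condition on the right-hand table after LEFT JOIN drops unmatched parents

Fix: Put 'c.amount > 1748.4' in the JOIN's ON clause instead of WHERE

Corrected query:
SELECT p.name, c.amount FROM customers p LEFT JOIN purchases c ON c.customer_id = p.id AND c.amount > 1748.4

Result:
name  | amount
------+-------
Eve   | NULL  
Grace | NULL  
Dave  | NULL  
Carol | NULL  
Alice | NULL  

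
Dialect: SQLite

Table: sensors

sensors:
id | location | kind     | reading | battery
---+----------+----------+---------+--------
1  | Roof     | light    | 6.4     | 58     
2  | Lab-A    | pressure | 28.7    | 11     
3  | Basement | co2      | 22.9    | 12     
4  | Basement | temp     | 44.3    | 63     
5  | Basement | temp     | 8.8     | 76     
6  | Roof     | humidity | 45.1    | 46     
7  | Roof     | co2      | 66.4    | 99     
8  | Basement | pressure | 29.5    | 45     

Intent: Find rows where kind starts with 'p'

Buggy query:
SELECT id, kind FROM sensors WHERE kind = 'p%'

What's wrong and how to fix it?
Bug: '=' compares the literal string including the % character; pattern matching needs LIKE

Fix: Use LIKE for wildcard pattern matching

Corrected query:
SELECT id, kind FROM sensors WHERE kind LIKE 'p%'

Result:
id | kind    
---+---------
2  | pressure
8  | pressure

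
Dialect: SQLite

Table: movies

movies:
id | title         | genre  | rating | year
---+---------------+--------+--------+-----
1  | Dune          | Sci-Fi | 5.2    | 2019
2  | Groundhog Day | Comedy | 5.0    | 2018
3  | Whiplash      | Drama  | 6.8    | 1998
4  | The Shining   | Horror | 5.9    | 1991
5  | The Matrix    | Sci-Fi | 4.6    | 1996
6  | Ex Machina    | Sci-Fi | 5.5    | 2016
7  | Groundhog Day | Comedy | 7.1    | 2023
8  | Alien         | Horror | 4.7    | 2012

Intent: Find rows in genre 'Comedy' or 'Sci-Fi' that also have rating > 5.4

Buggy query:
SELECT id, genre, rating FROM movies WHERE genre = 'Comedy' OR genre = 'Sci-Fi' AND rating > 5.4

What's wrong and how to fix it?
Bug: AND binds tighter than OR, so this parses as genre = 'Comedy' OR (genre = 'Sci-Fi' AND rating > 5.4)

Fix: Add parentheses around the OR so the AND applies to both alternatives

Corrected query:
SELECT id, genre, rating FROM movies WHERE (genre = 'Comedy' OR genre = 'Sci-Fi') AND rating > 5.4

Result:
id | genre  | rating
---+--------+-------
6  | Sci-Fi | 5.5   
7  | Comedy | 7.1   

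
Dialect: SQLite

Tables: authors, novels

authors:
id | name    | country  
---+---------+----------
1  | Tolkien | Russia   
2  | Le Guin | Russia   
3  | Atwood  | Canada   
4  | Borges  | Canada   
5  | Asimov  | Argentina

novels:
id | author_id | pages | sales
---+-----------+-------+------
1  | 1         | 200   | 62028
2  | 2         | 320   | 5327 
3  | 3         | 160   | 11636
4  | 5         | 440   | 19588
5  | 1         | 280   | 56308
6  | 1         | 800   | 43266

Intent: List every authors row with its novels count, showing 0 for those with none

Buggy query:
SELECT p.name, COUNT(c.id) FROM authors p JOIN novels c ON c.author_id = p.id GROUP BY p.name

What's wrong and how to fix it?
Bug: INNER JOIN drops authors rows that have no matching novels rows

Fix: Use LEFT JOIN so parents without children still appear (COUNT(c.id) gives 0)

Corrected query:
SELECT p.name, COUNT(c.id) FROM authors p LEFT JOIN novels c ON c.author_id = p.id GROUP BY p.name

Result:
name    | COUNT(c.id)
--------+------------
Asimov  | 1          
Atwood  | 1          
Borges  | 0          
Le Guin | 1          
Tolkien | 3          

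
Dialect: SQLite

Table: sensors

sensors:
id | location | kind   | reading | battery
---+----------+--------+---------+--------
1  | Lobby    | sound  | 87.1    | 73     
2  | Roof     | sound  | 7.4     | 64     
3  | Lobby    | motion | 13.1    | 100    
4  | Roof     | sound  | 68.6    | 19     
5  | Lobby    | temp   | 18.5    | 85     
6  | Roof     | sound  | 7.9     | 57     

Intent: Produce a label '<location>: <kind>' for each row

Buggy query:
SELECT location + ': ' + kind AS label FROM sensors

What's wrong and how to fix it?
Bug: SQLite uses || for string concatenation; + coerces text to numbers (yielding 0)

Fix: Replace + with || to concatenate text

Corrected query:
SELECT location || ': ' || kind AS label FROM sensors

Result:
label        
-------------
Lobby: sound 
Roof: sound  
Lobby: motion
Roof: sound  
Lobby: temp  
Roof: sound  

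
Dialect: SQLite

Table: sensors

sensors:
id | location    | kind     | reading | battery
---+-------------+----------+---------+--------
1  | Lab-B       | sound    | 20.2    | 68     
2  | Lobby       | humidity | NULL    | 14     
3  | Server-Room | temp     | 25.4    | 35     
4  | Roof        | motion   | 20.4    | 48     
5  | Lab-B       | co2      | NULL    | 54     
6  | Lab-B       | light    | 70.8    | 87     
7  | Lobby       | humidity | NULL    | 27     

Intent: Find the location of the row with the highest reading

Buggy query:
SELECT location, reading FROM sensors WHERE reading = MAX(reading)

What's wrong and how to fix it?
Bug: MAX(reading) is an aggregate and cannot be used directly in WHERE

Fix: Use a subquery: WHERE reading = (SELECT MAX(reading) FROM sensors)

Corrected query:
SELECT location, reading FROM sensors WHERE reading = (SELECT MAX(reading) FROM sensors)

Result:
location | reading
---------+--------
Lab-B    | 70.8   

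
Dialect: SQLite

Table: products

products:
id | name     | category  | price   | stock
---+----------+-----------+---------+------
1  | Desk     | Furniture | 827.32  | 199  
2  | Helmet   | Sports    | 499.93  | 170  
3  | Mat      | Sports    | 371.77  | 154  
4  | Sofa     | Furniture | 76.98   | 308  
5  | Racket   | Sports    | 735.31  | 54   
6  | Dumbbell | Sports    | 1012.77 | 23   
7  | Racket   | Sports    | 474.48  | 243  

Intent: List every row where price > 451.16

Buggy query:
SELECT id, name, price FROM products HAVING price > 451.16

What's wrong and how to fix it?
Bug: HAVING filters the output of aggregation, but this query has no GROUP BY and no aggregate functions, so SQLite rejects it (HAVING clause on a non-aggregate query); the condition here is per row

Fix: Use WHERE for row-level filtering

Corrected query:
SELECT id, name, price FROM products WHERE price > 451.16

Result:
id | name     | price  
---+----------+--------
1  | Desk     | 827.32 
2  | Helmet   | 499.93 
5  | Racket   | 735.31 
6  | Dumbbell | 1012.77
7  | Racket   | 474.48 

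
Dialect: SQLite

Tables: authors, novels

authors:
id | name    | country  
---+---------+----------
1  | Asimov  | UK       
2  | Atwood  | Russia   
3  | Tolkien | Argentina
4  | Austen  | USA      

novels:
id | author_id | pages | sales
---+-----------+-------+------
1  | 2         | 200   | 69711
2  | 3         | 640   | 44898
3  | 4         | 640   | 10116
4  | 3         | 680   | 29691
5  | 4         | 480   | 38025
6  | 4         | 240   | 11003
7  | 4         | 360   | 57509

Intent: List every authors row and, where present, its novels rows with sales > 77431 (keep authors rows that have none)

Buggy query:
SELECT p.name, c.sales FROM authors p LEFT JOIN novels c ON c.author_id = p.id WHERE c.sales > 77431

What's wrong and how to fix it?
Bug: A WHERE condition on the right-hand table after LEFT JOIN drops unmatched parents

Fix: Move the right-table condition into the ON clause so unmatched parents are kept

Corrected query:
SELECT p.name, c.sales FROM authors p LEFT JOIN novels c ON c.author_id = p.id AND c.sales > 77431

Result:
name    | sales
--------+------
Asimov  | NULL 
Atwood  | NULL 
Tolkien | NULL 
Austen  | NULL 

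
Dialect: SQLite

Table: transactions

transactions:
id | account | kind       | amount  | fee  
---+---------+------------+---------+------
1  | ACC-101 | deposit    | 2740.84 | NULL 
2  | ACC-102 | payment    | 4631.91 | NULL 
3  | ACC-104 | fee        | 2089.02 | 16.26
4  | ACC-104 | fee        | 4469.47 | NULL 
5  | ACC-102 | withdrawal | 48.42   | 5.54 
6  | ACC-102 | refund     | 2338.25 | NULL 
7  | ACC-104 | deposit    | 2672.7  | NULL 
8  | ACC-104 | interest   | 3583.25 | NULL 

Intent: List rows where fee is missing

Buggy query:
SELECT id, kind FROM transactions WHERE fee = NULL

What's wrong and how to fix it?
Bug: '= NULL' is always unknown in SQL three-valued logic, so no rows match

Fix: Use IS NULL to test for NULL

Corrected query:
SELECT id, kind FROM transactions WHERE fee IS NULL

Result:
id | kind    
---+---------
1  | deposit 
2  | payment 
4  | fee     
6  | refund  
7  | deposit 
8  | interest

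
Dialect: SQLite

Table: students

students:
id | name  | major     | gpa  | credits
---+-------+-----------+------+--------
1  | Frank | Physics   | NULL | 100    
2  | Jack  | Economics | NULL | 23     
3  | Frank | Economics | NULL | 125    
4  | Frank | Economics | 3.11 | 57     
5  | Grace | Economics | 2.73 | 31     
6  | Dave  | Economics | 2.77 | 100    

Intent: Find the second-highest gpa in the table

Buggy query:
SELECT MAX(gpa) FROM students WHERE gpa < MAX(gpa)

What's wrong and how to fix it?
Bug: The inner MAX is an aggregate inside WHERE, which is not allowed

Fix: Compute the overall MAX in a subquery, then take MAX of rows below it

Corrected query:
SELECT MAX(gpa) FROM students WHERE gpa < (SELECT MAX(gpa) FROM students)

Result:
MAX(gpa)
--------
2.77    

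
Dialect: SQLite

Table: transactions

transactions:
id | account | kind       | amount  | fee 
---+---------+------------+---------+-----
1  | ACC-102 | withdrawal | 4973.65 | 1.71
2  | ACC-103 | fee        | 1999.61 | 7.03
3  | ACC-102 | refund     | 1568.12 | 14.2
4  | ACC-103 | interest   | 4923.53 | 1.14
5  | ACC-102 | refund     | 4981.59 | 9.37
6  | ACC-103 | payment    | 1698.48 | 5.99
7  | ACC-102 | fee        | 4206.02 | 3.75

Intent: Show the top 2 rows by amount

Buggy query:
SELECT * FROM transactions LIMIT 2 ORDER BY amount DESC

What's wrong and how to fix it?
Bug: LIMIT must come after ORDER BY

Fix: Swap the clauses: ORDER BY first, then LIMIT

Corrected query:
SELECT * FROM transactions ORDER BY amount DESC LIMIT 2

Result:
id | account | kind       | amount  | fee 
---+---------+------------+---------+-----
5  | ACC-102 | refund     | 4981.59 | 9.37
1  | ACC-102 | withdrawal | 4973.65 | 1.71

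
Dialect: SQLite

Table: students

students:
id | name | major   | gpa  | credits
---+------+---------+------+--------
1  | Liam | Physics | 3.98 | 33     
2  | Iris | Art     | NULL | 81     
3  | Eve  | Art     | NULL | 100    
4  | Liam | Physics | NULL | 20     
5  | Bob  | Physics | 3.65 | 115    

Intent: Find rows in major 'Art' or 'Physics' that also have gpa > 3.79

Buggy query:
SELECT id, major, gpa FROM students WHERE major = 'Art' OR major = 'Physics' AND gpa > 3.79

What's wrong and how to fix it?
Bug: AND binds tighter than OR, so this parses as major = 'Art' OR (major = 'Physics' AND gpa > 3.79)

Fix: Group the OR with parentheses (or use IN), then AND the threshold

Corrected query:
SELECT id, major, gpa FROM students WHERE (major = 'Art' OR major = 'Physics') AND gpa > 3.79

Result:
id | major   | gpa 
---+---------+-----
1  | Physics | 3.98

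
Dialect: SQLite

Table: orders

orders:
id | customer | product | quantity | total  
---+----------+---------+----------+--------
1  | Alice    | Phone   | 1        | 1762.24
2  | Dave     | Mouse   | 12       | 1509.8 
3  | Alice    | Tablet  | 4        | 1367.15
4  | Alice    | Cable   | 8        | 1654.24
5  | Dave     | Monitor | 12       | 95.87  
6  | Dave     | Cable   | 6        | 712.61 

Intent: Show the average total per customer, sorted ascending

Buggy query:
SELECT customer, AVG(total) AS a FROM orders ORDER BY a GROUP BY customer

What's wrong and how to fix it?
Bug: ORDER BY appears before GROUP BY; SQL clause order requires GROUP BY first

Fix: Reorder: SELECT … FROM … GROUP BY … ORDER BY …

Corrected query:
SELECT customer, AVG(total) AS a FROM orders GROUP BY customer ORDER BY a

Result:
customer | a          
---------+------------
Dave     | 772.76     
Alice    | 1594.543333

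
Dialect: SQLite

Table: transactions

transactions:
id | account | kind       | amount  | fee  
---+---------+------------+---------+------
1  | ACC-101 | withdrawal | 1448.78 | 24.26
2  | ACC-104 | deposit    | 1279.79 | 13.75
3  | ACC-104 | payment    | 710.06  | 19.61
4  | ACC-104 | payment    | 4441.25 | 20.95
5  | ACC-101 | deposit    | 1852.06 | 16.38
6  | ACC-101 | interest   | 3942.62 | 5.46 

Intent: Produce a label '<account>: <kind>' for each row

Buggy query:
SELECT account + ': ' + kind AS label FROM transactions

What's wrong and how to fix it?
Bug: '+' is numeric addition; on text columns SQLite converts them to 0 instead of concatenating

Fix: Replace + with || to concatenate text

Corrected query:
SELECT account || ': ' || kind AS label FROM transactions

Result:
label              
-------------------
ACC-101: withdrawal
ACC-104: deposit   
ACC-104: payment   
ACC-104: payment   
ACC-101: deposit   
ACC-101: interest  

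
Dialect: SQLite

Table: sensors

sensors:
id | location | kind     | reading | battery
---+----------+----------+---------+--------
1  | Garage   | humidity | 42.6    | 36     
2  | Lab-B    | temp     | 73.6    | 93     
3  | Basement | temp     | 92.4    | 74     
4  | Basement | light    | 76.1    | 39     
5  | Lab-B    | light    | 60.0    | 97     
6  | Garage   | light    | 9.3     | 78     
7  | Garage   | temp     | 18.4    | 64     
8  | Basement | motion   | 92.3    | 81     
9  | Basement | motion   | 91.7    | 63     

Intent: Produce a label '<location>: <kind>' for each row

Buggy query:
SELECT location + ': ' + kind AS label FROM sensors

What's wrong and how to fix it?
Bug: '+' is numeric addition; on text columns SQLite converts them to 0 instead of concatenating

Fix: Replace + with || to concatenate text

Corrected query:
SELECT location || ': ' || kind AS label FROM sensors

Result:
label           
----------------
Garage: humidity
Lab-B: temp     
Basement: temp  
Basement: light 
Lab-B: light    
Garage: light   
Garage: temp    
Basement: motion
Basement: motion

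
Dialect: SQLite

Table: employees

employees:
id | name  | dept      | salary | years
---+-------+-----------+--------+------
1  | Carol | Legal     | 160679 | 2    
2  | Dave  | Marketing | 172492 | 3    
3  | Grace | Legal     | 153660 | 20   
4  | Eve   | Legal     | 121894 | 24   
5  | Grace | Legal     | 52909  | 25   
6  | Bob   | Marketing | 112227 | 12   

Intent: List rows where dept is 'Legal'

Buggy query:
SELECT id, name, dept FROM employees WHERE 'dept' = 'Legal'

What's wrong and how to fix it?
Bug: 'dept' in single quotes is a string literal, not the column; the comparison is literal-vs-literal and never true

Fix: Reference the column as dept without single quotes

Corrected query:
SELECT id, name, dept FROM employees WHERE dept = 'Legal'

Result:
id | name  | dept 
---+-------+------
1  | Carol | Legal
3  | Grace | Legal
4  | Eve   | Legal
5  | Grace | Legal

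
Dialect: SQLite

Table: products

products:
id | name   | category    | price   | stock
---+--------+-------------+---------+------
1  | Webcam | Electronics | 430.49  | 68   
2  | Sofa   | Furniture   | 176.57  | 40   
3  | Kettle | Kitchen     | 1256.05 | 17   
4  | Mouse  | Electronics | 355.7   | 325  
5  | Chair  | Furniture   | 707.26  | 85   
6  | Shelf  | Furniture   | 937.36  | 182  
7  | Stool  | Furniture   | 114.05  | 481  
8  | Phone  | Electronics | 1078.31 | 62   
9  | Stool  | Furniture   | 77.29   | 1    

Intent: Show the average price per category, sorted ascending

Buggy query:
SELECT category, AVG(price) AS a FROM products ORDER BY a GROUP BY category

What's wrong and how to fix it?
Bug: ORDER BY appears before GROUP BY; SQL clause order requires GROUP BY first

Fix: Reorder: SELECT … FROM … GROUP BY … ORDER BY …

Corrected query:
SELECT category, AVG(price) AS a FROM products GROUP BY category ORDER BY a

Result:
category    | a      
------------+--------
Furniture   | 402.506
Electronics | 621.5  
Kitchen     | 1256.05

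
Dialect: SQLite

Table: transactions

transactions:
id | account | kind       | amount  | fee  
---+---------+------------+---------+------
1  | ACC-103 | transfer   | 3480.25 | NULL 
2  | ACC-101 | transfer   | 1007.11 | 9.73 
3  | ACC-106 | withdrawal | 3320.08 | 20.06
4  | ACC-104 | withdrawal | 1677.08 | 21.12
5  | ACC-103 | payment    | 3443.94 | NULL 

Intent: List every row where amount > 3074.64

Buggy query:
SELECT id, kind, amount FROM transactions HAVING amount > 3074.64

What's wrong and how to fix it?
Bug: HAVING filters the output of aggregation, but this query has no GROUP BY and no aggregate functions, so SQLite rejects it (HAVING clause on a non-aggregate query); the condition here is per row

Fix: Replace HAVING with WHERE since the condition applies to individual rows

Corrected query:
SELECT id, kind, amount FROM transactions WHERE amount > 3074.64

Result:
id | kind       | amount 
---+------------+--------
1  | transfer   | 3480.25
3  | withdrawal | 3320.08
5  | payment    | 3443.94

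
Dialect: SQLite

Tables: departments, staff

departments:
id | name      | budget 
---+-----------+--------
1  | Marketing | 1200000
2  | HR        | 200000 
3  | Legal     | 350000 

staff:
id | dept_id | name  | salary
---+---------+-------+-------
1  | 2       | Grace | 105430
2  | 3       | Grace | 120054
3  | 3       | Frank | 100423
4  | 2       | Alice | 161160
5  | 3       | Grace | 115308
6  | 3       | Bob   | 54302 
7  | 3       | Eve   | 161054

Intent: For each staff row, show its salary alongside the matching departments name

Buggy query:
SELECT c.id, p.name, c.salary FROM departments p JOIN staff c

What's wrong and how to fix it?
Bug: Missing join condition: each staff row is matched to all departments rows instead of just its own

Fix: Specify the join condition linking the foreign key to the parent id

Corrected query:
SELECT c.id, p.name, c.salary FROM departments p JOIN staff c ON c.dept_id = p.id

Result:
id | name  | salary
---+-------+-------
1  | HR    | 105430
2  | Legal | 120054
3  | Legal | 100423
4  | HR    | 161160
5  | Legal | 115308
6  | Legal | 54302 
7  | Legal | 161054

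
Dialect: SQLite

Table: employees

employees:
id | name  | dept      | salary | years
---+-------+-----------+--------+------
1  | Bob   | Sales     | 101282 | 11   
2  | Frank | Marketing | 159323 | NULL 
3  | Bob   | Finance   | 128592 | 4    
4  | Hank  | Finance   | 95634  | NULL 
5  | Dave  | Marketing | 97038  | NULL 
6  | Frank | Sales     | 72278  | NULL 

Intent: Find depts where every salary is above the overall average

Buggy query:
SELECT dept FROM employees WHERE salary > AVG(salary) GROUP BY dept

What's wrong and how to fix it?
Bug: WHERE evaluates per row before aggregation, so AVG() is unavailable

Fix: Compute the overall average in a scalar subquery and compare each group's MIN against it in HAVING

Corrected query:
SELECT dept FROM employees GROUP BY dept HAVING MIN(salary) > (SELECT AVG(salary) FROM employees)

Result:
(no rows)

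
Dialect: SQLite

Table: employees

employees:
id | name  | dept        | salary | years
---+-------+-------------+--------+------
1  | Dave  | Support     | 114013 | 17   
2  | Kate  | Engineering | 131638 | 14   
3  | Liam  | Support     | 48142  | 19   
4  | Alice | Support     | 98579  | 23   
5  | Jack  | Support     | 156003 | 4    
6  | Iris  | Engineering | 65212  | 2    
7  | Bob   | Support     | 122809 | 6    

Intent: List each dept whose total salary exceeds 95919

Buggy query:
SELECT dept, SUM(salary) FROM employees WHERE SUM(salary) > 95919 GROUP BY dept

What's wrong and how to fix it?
Bug: SUM(salary) is an aggregate, but WHERE filters rows before aggregation

Fix: Use HAVING (which filters groups after aggregation) instead of WHERE

Corrected query:
SELECT dept, SUM(salary) FROM employees GROUP BY dept HAVING SUM(salary) > 95919

Result:
dept        | SUM(salary)
------------+------------
Engineering | 196850     
Support     | 539546     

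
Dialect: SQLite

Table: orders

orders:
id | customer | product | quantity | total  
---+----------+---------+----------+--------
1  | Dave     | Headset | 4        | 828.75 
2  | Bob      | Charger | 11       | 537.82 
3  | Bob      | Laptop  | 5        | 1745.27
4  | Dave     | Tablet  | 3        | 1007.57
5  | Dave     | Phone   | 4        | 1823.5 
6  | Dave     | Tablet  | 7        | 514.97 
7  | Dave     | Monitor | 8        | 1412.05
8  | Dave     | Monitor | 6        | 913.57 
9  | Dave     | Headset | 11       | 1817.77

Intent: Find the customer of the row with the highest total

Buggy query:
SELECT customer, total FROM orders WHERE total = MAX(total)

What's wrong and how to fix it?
Bug: WHERE is evaluated per row; an aggregate over the whole table isn't defined there

Fix: Use a subquery: WHERE total = (SELECT MAX(total) FROM orders)

Corrected query:
SELECT customer, total FROM orders WHERE total = (SELECT MAX(total) FROM orders)

Result:
customer | total 
---------+-------
Dave     | 1823.5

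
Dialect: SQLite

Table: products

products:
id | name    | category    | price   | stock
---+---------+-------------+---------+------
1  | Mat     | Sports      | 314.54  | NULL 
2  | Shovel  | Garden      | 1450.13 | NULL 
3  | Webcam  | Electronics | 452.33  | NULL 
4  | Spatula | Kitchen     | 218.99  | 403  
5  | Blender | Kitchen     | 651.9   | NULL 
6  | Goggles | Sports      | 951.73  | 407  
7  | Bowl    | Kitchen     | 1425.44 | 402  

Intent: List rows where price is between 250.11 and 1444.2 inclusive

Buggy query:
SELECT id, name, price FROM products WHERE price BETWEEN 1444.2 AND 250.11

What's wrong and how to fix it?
Bug: BETWEEN expects the lower bound first; with 1444.2 AND 250.11 the range is empty

Fix: Write BETWEEN 250.11 AND 1444.2

Corrected query:
SELECT id, name, price FROM products WHERE price BETWEEN 250.11 AND 1444.2

Result:
id | name    | price  
---+---------+--------
1  | Mat     | 314.54 
3  | Webcam  | 452.33 
5  | Blender | 651.9  
6  | Goggles | 951.73 
7  | Bowl    | 1425.44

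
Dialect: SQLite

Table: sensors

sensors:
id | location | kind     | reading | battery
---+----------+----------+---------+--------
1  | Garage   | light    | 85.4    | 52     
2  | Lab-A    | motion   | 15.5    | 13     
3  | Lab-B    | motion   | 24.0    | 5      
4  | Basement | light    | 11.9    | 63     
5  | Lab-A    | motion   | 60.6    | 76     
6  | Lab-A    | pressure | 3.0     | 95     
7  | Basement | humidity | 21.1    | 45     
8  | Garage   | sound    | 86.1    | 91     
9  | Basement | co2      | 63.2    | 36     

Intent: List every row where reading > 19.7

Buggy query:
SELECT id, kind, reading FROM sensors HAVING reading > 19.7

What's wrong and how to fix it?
Bug: HAVING filters the output of aggregation, but this query has no GROUP BY and no aggregate functions, so SQLite rejects it (HAVING clause on a non-aggregate query); the condition here is per row

Fix: Use WHERE for row-level filtering

Corrected query:
SELECT id, kind, reading FROM sensors WHERE reading > 19.7

Result:
id | kind     | reading
---+----------+--------
1  | light    | 85.4   
3  | motion   | 24     
5  | motion   | 60.6   
7  | humidity | 21.1   
8  | sound    | 86.1   
9  | co2      | 63.2   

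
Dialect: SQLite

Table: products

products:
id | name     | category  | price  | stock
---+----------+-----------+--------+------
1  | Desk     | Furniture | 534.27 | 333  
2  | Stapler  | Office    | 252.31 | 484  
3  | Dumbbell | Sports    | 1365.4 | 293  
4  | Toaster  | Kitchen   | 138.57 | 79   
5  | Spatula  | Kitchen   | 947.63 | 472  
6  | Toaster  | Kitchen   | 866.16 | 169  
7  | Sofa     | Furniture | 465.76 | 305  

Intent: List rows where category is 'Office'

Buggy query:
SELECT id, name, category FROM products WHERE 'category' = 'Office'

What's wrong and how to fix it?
Bug: 'category' in single quotes is a string literal, not the column; the comparison is literal-vs-literal and never true

Fix: Remove the quotes around the column name (or use double quotes for an identifier)

Corrected query:
SELECT id, name, category FROM products WHERE category = 'Office'

Result:
id | name    | category
---+---------+---------
2  | Stapler | Office  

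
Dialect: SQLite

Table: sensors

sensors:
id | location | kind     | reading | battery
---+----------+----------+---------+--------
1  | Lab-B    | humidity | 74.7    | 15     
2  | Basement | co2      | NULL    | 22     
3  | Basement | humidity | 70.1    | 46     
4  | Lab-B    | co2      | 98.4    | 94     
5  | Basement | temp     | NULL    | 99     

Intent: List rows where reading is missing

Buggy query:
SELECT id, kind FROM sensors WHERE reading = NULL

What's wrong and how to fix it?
Bug: '= NULL' is always unknown in SQL three-valued logic, so no rows match

Fix: Use IS NULL to test for NULL

Corrected query:
SELECT id, kind FROM sensors WHERE reading IS NULL

Result:
id | kind
---+-----
2  | co2 
5  | temp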